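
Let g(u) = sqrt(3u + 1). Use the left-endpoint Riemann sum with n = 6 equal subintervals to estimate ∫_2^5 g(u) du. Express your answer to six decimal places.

9.764054

Δu = (5 − 2)/6 = 0.5.
Left endpoints: 2, 2.5, 3, 3.5, 4, 4.5.
g(2) ≈ 2.645751, g(2.5) ≈ 2.915476, g(3) ≈ 3.162278, g(3.5) ≈ 3.391165, g(4) ≈ 3.605551, g(4.5) ≈ 3.807887.
Sum = Δu · [g(2) + g(2.5) + g(3) + ...].
Sum ≈ 9.764054.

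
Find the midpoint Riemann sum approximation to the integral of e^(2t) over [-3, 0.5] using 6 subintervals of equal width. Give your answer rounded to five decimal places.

1.28384

Δt = (0.5 − (-3))/6 = 7/12.
Midpoints: -65/24, -2.125, -37/24, -23/24, -0.375, 5/24.
f(-65/24) ≈ 0.00444, f(-2.125) ≈ 0.01426, f(-37/24) ≈ 0.04581, f(-23/24) ≈ 0.14710, f(-0.375) ≈ 0.47237, f(5/24) ≈ 1.51690.
Sum = Δt · [f(-65/24) + f(-2.125) + f(-37/24) + ...].
Sum ≈ 1.28384.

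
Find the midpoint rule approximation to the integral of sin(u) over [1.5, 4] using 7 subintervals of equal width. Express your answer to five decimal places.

0.72825

Δu = (4 − 1.5)/7 = 5/14.
Midpoints: 47/28, 57/28, 67/28, 2.75, 87/28, 97/28, 107/28.
f(47/28) ≈ 0.99420, f(57/28) ≈ 0.89386, f(67/28) ≈ 0.68071, f(2.75) ≈ 0.38166, f(87/28) ≈ 0.03444, f(97/28) ≈ -0.31712, f(107/28) ≈ -0.62867.
Sum = Δu · [f(47/28) + f(57/28) + f(67/28) + ...].
Sum ≈ 0.72825.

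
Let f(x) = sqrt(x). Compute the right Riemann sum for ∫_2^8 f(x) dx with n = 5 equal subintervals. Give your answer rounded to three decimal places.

14.027

Δx = (8 − 2)/5 = 1.2.
Right endpoints: 3.2, 4.4, 5.6, 6.8, 8.
f(3.2) ≈ 1.789, f(4.4) ≈ 2.098, f(5.6) ≈ 2.366, f(6.8) ≈ 2.608, f(8) ≈ 2.828.
Sum = Δx · [f(3.2) + f(4.4) + f(5.6) + f(6.8) + f(8)].
Sum ≈ 14.027.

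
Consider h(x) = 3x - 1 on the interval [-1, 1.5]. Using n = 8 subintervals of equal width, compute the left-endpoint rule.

Δx = (1.5 − (-1))/8 = 0.3125.
Left endpoints: -1, -0.6875, -0.375, -0.0625, 0.25, 0.5625, 0.875, 1.1875.
h(-1) = -4, h(-0.6875) = -3.0625, h(-0.375) = -2.125, h(-0.0625) = -1.1875, h(0.25) = -0.25, h(0.5625) = 0.6875, h(0.875) = 1.625, h(1.1875) = 2.5625.
Sum = Δx · [h(-1) + h(-0.6875) + h(-0.375) + ...].
Sum = -1.796875.

-1.796875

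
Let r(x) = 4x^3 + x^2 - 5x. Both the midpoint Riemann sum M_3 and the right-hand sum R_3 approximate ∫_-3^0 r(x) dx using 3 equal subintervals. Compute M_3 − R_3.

-29.25

M_3 = -45.25.
R_3 = -16.
M_3 − R_3 = -29.25.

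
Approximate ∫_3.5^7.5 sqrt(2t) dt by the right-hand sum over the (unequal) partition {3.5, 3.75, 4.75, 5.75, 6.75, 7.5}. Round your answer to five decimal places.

13.73700

Subinterval widths: 0.25, 1, 1, 1, 0.75.
Right endpoints: 3.75, 4.75, 5.75, 6.75, 7.5.
f(3.75) ≈ 2.73861, f(4.75) ≈ 3.08221, f(5.75) ≈ 3.39116, f(6.75) ≈ 3.67423, f(7.5) ≈ 3.87298.
Sum = Σ Δt_i · f(t_i).
Sum ≈ 13.73700.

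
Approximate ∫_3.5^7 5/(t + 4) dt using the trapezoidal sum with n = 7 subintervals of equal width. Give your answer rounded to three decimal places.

1.916

Δt = (7 − 3.5)/7 = 0.5.
f(3.5) = 2/3, f(4) = 0.625, f(4.5) = 10/17, f(5) = 5/9, f(5.5) = 10/19, f(6) = 0.5, f(6.5) = 10/21, f(7) = 5/11.
T_7 = (Δt/2)·[f(t_0) + 2f(t_1) + ... + 2f(t_{6}) + f(t_7)].
Sum ≈ 1.916.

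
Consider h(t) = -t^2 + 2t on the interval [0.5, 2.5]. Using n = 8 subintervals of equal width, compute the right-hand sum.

Δt = (2.5 − 0.5)/8 = 0.25.
Right endpoints: 0.75, 1, 1.25, 1.5, 1.75, 2, 2.25, 2.5.
h(0.75) = 0.9375, h(1) = 1, h(1.25) = 0.9375, h(1.5) = 0.75, h(1.75) = 0.4375, h(2) = 0, h(2.25) = -0.5625, h(2.5) = -1.25.
Sum = Δt · [h(0.75) + h(1) + h(1.25) + ...].
Sum = 0.5625.

0.5625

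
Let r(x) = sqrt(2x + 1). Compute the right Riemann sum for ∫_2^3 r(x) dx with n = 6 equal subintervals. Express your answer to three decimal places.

2.481

Δx = (3 − 2)/6 = 1/6.
Right endpoints: 13/6, 7/3, 2.5, 8/3, 17/6, 3.
r(13/6) ≈ 2.309, r(7/3) ≈ 2.380, r(2.5) ≈ 2.449, r(8/3) ≈ 2.517, r(17/6) ≈ 2.582, r(3) ≈ 2.646.
Sum = Δx · [r(13/6) + r(7/3) + r(2.5) + ...].
Sum ≈ 2.481.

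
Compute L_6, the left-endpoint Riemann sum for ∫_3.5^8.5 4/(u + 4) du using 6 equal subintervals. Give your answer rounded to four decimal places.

2.1348

Δu = (8.5 − 3.5)/6 = 5/6.
Left endpoints: 3.5, 13/3, 31/6, 6, 41/6, 23/3.
f(3.5) = 8/15, f(13/3) = 0.48, f(31/6) = 24/55, f(6) = 0.4, f(41/6) = 24/65, f(23/3) = 12/35.
Sum = Δu · [f(3.5) + f(13/3) + f(31/6) + ...].
Sum ≈ 2.1348.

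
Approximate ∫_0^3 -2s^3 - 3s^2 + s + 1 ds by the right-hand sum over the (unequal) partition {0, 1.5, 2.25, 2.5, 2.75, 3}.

-88.546875

Subinterval widths: 1.5, 0.75, 0.25, 0.25, 0.25.
Right endpoints: 1.5, 2.25, 2.5, 2.75, 3.
f(1.5) = -11, f(2.25) = -34.71875, f(2.5) = -46.5, f(2.75) = -60.53125, f(3) = -77.
Sum = Σ Δs_i · f(s_i).
Sum = -88.546875.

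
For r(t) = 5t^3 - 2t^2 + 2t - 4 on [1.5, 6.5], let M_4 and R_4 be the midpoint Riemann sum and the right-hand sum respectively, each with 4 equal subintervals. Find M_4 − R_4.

M_4 = 2026.40625.
R_4 = 2943.59375.
M_4 − R_4 = -917.1875.

-917.1875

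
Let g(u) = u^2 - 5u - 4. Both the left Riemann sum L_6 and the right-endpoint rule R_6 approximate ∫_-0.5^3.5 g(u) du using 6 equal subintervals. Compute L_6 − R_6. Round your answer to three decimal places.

5.333

L_6 ≈ -28.70370.
R_6 ≈ -34.03704.
L_6 − R_6 ≈ 5.333.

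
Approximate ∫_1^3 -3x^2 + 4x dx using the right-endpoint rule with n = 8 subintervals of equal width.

-12.0625

Δx = (3 − 1)/8 = 0.25.
Right endpoints: 1.25, 1.5, 1.75, 2, 2.25, 2.5, 2.75, 3.
f(1.25) = 0.3125, f(1.5) = -0.75, f(1.75) = -2.1875, f(2) = -4, f(2.25) = -6.1875, f(2.5) = -8.75, f(2.75) = -11.6875, f(3) = -15.
Sum = Δx · [f(1.25) + f(1.5) + f(1.75) + ...].
Sum = -12.0625.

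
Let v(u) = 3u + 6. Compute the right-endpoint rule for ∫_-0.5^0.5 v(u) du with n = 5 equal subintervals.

Δu = (0.5 − (-0.5))/5 = 0.2.
Right endpoints: -0.3, -0.1, 0.1, 0.3, 0.5.
v(-0.3) = 5.1, v(-0.1) = 5.7, v(0.1) = 6.3, v(0.3) = 6.9, v(0.5) = 7.5.
Sum = Δu · [v(-0.3) + v(-0.1) + v(0.1) + v(0.3) + v(0.5)].
Sum = 6.3.

6.3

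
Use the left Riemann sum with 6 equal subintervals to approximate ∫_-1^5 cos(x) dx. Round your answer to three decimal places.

0.021

Δx = (5 − (-1))/6 = 1.
Left endpoints: -1, 0, 1, 2, 3, 4.
f(-1) ≈ 0.540, f(0) ≈ 1.000, f(1) ≈ 0.540, f(2) ≈ -0.416, f(3) ≈ -0.990, f(4) ≈ -0.654.
Sum = Δx · [f(-1) + f(0) + f(1) + ...].
Sum ≈ 0.021.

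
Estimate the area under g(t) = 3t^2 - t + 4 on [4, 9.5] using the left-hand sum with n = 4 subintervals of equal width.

634.08984375

Δt = (9.5 − 4)/4 = 1.375.
Left endpoints: 4, 5.375, 6.75, 8.125.
g(4) = 48, g(5.375) = 85.296875, g(6.75) = 133.9375, g(8.125) = 193.921875.
Sum = Δt · [g(4) + g(5.375) + g(6.75) + g(8.125)].
Sum = 634.08984375.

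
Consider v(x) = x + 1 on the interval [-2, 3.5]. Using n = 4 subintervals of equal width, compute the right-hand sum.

Δx = (3.5 − (-2))/4 = 1.375.
Right endpoints: -0.625, 0.75, 2.125, 3.5.
v(-0.625) = 0.375, v(0.75) = 1.75, v(2.125) = 3.125, v(3.5) = 4.5.
Sum = Δx · [v(-0.625) + v(0.75) + v(2.125) + v(3.5)].
Sum = 13.40625.

13.40625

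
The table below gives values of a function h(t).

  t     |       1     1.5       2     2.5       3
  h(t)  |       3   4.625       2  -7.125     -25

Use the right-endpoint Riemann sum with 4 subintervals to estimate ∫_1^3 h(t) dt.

Δt = 0.5.
Sum = 0.5·[4.625 + 2 + (-7.125) + (-25)] = -12.75.

-12.75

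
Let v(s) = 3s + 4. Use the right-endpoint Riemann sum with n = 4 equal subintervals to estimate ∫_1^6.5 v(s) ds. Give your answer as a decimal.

Δs = (6.5 − 1)/4 = 1.375.
Right endpoints: 2.375, 3.75, 5.125, 6.5.
v(2.375) = 11.125, v(3.75) = 15.25, v(5.125) = 19.375, v(6.5) = 23.5.
Sum = Δs · [v(2.375) + v(3.75) + v(5.125) + v(6.5)].
Sum = 95.21875.

95.21875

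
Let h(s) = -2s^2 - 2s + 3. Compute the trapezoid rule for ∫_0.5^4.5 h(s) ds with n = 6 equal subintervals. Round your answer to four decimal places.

-69.2593

Δs = (4.5 − 0.5)/6 = 2/3.
h(0.5) = 1.5, h(7/6) = -37/18, h(11/6) = -133/18, h(2.5) = -14.5, h(19/6) = -421/18, h(23/6) = -613/18, h(4.5) = -46.5.
T_6 = (Δs/2)·[h(s_0) + 2h(s_1) + ... + 2h(s_{5}) + h(s_6)].
Sum ≈ -69.2593.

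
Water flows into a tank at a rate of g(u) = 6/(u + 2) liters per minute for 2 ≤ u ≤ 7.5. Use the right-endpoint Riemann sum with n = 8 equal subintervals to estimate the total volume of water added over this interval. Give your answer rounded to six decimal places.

Δu = (7.5 − 2)/8 = 0.6875.
Right endpoints: 2.6875, 3.375, 4.0625, 4.75, 5.4375, 6.125, 6.8125, 7.5.
g(2.6875) = 1.28, g(3.375) = 48/43, g(4.0625) = 96/97, g(4.75) = 8/9, g(5.4375) = 96/119, g(6.125) = 48/65, g(6.8125) = 32/47, g(7.5) = 12/19.
Sum = Δu · [g(2.6875) + g(3.375) + g(4.0625) + ...].
Sum ≈ 4.903575.

4.903575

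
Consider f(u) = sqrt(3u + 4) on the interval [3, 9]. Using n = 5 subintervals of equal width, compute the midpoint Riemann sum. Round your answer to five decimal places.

27.94843

Δu = (9 − 3)/5 = 1.2.
Midpoints: 3.6, 4.8, 6, 7.2, 8.4.
f(3.6) ≈ 3.84708, f(4.8) ≈ 4.28952, f(6) ≈ 4.69042, f(7.2) ≈ 5.05964, f(8.4) ≈ 5.40370.
Sum = Δu · [f(3.6) + f(4.8) + f(6) + f(7.2) + f(8.4)].
Sum ≈ 27.94843.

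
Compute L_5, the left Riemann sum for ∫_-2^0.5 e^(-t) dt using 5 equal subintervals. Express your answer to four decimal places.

8.6189

Δt = (0.5 − (-2))/5 = 0.5.
Left endpoints: -2, -1.5, -1, -0.5, 0.
f(-2) ≈ 7.3891, f(-1.5) ≈ 4.4817, f(-1) ≈ 2.7183, f(-0.5) ≈ 1.6487, f(0) ≈ 1.0000.
Sum = Δt · [f(-2) + f(-1.5) + f(-1) + f(-0.5) + f(0)].
Sum ≈ 8.6189.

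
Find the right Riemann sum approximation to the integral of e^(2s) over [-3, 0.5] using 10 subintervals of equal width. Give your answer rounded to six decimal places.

Δs = (0.5 − (-3))/10 = 0.35.
Right endpoints: -2.65, -2.3, -1.95, -1.6, -1.25, -0.9, -0.55, -0.2, 0.15, 0.5.
f(-2.65) ≈ 0.004992, f(-2.3) ≈ 0.010052, f(-1.95) ≈ 0.020242, f(-1.6) ≈ 0.040762, f(-1.25) ≈ 0.082085, f(-0.9) ≈ 0.165299, f(-0.55) ≈ 0.332871, f(-0.2) ≈ 0.670320, f(0.15) ≈ 1.349859, f(0.5) ≈ 2.718282.
Sum = Δs · [f(-2.65) + f(-2.3) + f(-1.95) + ...].
Sum ≈ 1.888167.

1.888167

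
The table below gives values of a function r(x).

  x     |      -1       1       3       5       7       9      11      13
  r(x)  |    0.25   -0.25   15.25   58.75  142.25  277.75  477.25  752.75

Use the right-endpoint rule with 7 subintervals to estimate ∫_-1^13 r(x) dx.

3447.5

Δx = 2.
Sum = 2·[(-0.25) + 15.25 + 58.75 + 142.25 + 277.75 + 477.25 + 752.75] = 3447.5.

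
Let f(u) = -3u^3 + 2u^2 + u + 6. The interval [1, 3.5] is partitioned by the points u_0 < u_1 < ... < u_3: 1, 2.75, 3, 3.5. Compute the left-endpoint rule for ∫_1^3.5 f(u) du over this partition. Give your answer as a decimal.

-26.12890625

Subinterval widths: 1.75, 0.25, 0.5.
Left endpoints: 1, 2.75, 3.
f(1) = 6, f(2.75) = -38.515625, f(3) = -54.
Sum = Σ Δu_i · f(u_i).
Sum = -26.12890625.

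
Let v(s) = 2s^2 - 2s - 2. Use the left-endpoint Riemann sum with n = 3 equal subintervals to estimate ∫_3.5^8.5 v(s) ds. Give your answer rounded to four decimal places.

Δs = (8.5 − 3.5)/3 = 5/3.
Left endpoints: 3.5, 31/6, 41/6.
v(3.5) = 15.5, v(31/6) = 739/18, v(41/6) = 1399/18.
Sum = Δs · [v(3.5) + v(31/6) + v(41/6)].
Sum ≈ 223.7963.

223.7963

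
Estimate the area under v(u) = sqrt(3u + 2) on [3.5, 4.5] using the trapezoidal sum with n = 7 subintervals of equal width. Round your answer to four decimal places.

Δu = (4.5 − 3.5)/7 = 1/7.
v(3.5) ≈ 3.5355, v(51/14) ≈ 3.5956, v(53/14) ≈ 3.6547, v(55/14) ≈ 3.7129, v(57/14) ≈ 3.7702, v(59/14) ≈ 3.8266, v(61/14) ≈ 3.8822, v(4.5) ≈ 3.9370.
T_7 = (Δu/2)·[v(u_0) + 2v(u_1) + ... + 2v(u_{6}) + v(u_7)].
Sum ≈ 3.7398.

3.7398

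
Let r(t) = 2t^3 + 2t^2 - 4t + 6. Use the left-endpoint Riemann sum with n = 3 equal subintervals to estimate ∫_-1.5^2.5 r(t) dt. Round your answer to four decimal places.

Δt = (2.5 − (-1.5))/3 = 4/3.
Left endpoints: -1.5, -1/6, 7/6.
r(-1.5) = 9.75, r(-1/6) = 725/108, r(7/6) = 781/108.
Sum = Δt · [r(-1.5) + r(-1/6) + r(7/6)].
Sum ≈ 31.5926.

31.5926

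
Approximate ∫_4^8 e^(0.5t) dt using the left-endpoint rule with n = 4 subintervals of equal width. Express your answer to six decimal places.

Δt = (8 − 4)/4 = 1.
Left endpoints: 4, 5, 6, 7.
f(4) ≈ 7.389056, f(5) ≈ 12.182494, f(6) ≈ 20.085537, f(7) ≈ 33.115452.
Sum = Δt · [f(4) + f(5) + f(6) + f(7)].
Sum ≈ 72.772539.

72.772539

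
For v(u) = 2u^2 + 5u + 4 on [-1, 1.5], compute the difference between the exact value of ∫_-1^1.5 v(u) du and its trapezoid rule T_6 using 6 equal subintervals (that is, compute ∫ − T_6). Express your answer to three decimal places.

Exact integral: ∫_-1^1.5 v(u) du ≈ 16.04167.
T_6 ≈ 16.18634.
Error ≈ 16.04167 − 16.18634 ≈ -0.145.

-0.145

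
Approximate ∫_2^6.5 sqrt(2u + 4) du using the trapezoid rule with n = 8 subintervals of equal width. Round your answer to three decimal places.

Δu = (6.5 − 2)/8 = 0.5625.
f(2) ≈ 2.828, f(2.5625) ≈ 3.021, f(3.125) ≈ 3.202, f(3.6875) ≈ 3.373, f(4.25) ≈ 3.536, f(4.8125) ≈ 3.691, f(5.375) ≈ 3.841, f(5.9375) ≈ 3.984, f(6.5) ≈ 4.123.
T_8 = (Δu/2)·[f(u_0) + 2f(u_1) + ... + 2f(u_{7}) + f(u_8)].
Sum ≈ 15.819.

15.819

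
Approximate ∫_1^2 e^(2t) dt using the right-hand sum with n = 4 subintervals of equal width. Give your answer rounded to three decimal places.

Δt = (2 − 1)/4 = 0.25.
Right endpoints: 1.25, 1.5, 1.75, 2.
f(1.25) ≈ 12.182, f(1.5) ≈ 20.086, f(1.75) ≈ 33.115, f(2) ≈ 54.598.
Sum = Δt · [f(1.25) + f(1.5) + f(1.75) + f(2)].
Sum ≈ 29.995.

29.995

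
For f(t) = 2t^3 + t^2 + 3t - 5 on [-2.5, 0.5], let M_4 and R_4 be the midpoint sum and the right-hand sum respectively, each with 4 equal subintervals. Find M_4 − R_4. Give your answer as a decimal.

-10.828125

M_4 = -37.546875.
R_4 = -26.71875.
M_4 − R_4 = -10.828125.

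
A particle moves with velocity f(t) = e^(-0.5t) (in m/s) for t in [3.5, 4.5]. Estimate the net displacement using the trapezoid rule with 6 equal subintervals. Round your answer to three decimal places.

Δt = (4.5 − 3.5)/6 = 1/6.
f(3.5) ≈ 0.174, f(11/3) ≈ 0.160, f(23/6) ≈ 0.147, f(4) ≈ 0.135, f(25/6) ≈ 0.125, f(13/3) ≈ 0.115, f(4.5) ≈ 0.105.
T_6 = (Δt/2)·[f(t_0) + 2f(t_1) + ... + 2f(t_{5}) + f(t_6)].
Sum ≈ 0.137.

0.137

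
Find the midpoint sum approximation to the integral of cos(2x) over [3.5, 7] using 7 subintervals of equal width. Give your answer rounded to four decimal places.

Δx = (7 − 3.5)/7 = 0.5.
Midpoints: 3.75, 4.25, 4.75, 5.25, 5.75, 6.25, 6.75.
f(3.75) ≈ 0.3466, f(4.25) ≈ -0.6020, f(4.75) ≈ -0.9972, f(5.25) ≈ -0.4755, f(5.75) ≈ 0.4833, f(6.25) ≈ 0.9978, f(6.75) ≈ 0.5949.
Sum = Δx · [f(3.75) + f(4.25) + f(4.75) + ...].
Sum ≈ 0.1740.

0.1740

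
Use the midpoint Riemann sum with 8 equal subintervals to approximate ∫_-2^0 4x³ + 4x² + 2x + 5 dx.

0.75

Δx = (0 − (-2))/8 = 0.25.
Midpoints: -1.875, -1.625, -1.375, -1.125, -0.875, -0.625, -0.375, -0.125.
f(-1.875) = -11.0546875, f(-1.625) = -4.8515625, f(-1.375) = -0.5859375, f(-1.125) = 2.1171875, f(-0.875) = 3.6328125, f(-0.625) = 4.3359375, f(-0.375) = 4.6015625, f(-0.125) = 4.8046875.
Sum = Δx · [f(-1.875) + f(-1.625) + f(-1.375) + ...].
Sum = 0.75.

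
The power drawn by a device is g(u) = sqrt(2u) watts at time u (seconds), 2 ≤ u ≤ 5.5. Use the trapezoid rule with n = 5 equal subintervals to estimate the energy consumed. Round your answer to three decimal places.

9.486

Δu = (5.5 − 2)/5 = 0.7.
g(2) ≈ 2.000, g(2.7) ≈ 2.324, g(3.4) ≈ 2.608, g(4.1) ≈ 2.864, g(4.8) ≈ 3.098, g(5.5) ≈ 3.317.
T_5 = (Δu/2)·[g(u_0) + 2g(u_1) + ... + 2g(u_{4}) + g(u_5)].
Sum ≈ 9.486.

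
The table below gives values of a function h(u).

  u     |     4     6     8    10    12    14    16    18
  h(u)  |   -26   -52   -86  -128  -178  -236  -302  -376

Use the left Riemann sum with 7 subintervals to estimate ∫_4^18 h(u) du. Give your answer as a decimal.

-2016

Δu = 2.
Sum = 2·[(-26) + (-52) + (-86) + (-128) + (-178) + (-236) + (-302)] = -2016.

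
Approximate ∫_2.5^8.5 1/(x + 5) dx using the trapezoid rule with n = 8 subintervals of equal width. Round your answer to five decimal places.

0.58836

Δx = (8.5 − 2.5)/8 = 0.75.
f(2.5) = 2/15, f(3.25) = 4/33, f(4) = 1/9, f(4.75) = 4/39, f(5.5) = 2/21, f(6.25) = 4/45, f(7) = 1/12, f(7.75) = 4/51, f(8.5) = 2/27.
T_8 = (Δx/2)·[f(x_0) + 2f(x_1) + ... + 2f(x_{7}) + f(x_8)].
Sum ≈ 0.58836.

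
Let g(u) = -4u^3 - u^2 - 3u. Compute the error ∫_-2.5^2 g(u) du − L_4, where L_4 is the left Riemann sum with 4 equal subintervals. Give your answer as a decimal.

-61.3828125

Exact integral: ∫_-2.5^2 g(u) du = 18.5625.
L_4 = 79.9453125.
Error = 18.5625 − 79.9453125 = -61.3828125.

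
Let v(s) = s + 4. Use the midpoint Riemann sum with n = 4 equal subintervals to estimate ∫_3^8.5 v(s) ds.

53.625

Δs = (8.5 − 3)/4 = 1.375.
Midpoints: 3.6875, 5.0625, 6.4375, 7.8125.
v(3.6875) = 7.6875, v(5.0625) = 9.0625, v(6.4375) = 10.4375, v(7.8125) = 11.8125.
Sum = Δs · [v(3.6875) + v(5.0625) + v(6.4375) + v(7.8125)].
Sum = 53.625.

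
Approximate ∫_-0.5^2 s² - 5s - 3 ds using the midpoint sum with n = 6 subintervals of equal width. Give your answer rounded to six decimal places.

Δs = (2 − (-0.5))/6 = 5/12.
Midpoints: -7/24, 0.125, 13/24, 23/24, 1.375, 43/24.
f(-7/24) = -839/576, f(0.125) = -3.609375, f(13/24) = -3119/576, f(23/24) = -3959/576, f(1.375) = -7.984375, f(43/24) = -5039/576.
Sum = Δs · [f(-7/24) + f(0.125) + f(13/24) + ...].
Sum ≈ -14.202836.

-14.202836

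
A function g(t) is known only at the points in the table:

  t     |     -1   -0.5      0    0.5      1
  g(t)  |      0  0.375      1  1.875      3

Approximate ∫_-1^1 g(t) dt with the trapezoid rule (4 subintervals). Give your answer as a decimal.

Δt = 0.5.
T_4 = (0.5/2)·[0 + 2·0.375 + 2·1 + 2·1.875 + 3] = 2.375.

2.375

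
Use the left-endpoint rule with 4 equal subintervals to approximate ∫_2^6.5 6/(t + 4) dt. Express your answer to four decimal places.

Δt = (6.5 − 2)/4 = 1.125.
Left endpoints: 2, 3.125, 4.25, 5.375.
f(2) = 1, f(3.125) = 16/19, f(4.25) = 8/11, f(5.375) = 0.64.
Sum = Δt · [f(2) + f(3.125) + f(4.25) + f(5.375)].
Sum ≈ 3.6106.

3.6106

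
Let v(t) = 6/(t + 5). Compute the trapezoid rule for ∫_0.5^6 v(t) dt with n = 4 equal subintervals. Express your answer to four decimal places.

Δt = (6 − 0.5)/4 = 1.375.
v(0.5) = 12/11, v(1.875) = 48/55, v(3.25) = 8/11, v(4.625) = 48/77, v(6) = 6/11.
T_4 = (Δt/2)·[v(t_0) + 2v(t_1) + 2v(t_2) + 2v(t_3) + v(t_4)].
Sum ≈ 4.1821.

4.1821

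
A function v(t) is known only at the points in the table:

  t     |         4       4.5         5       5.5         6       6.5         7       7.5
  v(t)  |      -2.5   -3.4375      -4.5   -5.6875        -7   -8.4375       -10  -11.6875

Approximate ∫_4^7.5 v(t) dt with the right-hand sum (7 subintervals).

-25.375

Δt = 0.5.
Sum = 0.5·[(-3.4375) + (-4.5) + (-5.6875) + (-7) + (-8.4375) + (-10) + (-11.6875)] = -25.375.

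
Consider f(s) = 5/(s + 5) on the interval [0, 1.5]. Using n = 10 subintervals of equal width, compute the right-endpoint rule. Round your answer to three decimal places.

1.295

Δs = (1.5 − 0)/10 = 0.15.
Right endpoints: 0.15, 0.3, 0.45, 0.6, 0.75, 0.9, 1.05, 1.2, 1.35, 1.5.
f(0.15) = 100/103, f(0.3) = 50/53, f(0.45) = 100/109, f(0.6) = 25/28, f(0.75) = 20/23, f(0.9) = 50/59, f(1.05) = 100/121, f(1.2) = 25/31, f(1.35) = 100/127, f(1.5) = 10/13.
Sum = Δs · [f(0.15) + f(0.3) + f(0.45) + ...].
Sum ≈ 1.295.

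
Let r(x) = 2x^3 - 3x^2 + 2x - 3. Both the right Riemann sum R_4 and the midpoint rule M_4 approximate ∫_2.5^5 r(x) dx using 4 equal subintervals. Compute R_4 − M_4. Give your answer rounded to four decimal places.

R_4 ≈ 250.361328.
M_4 ≈ 193.256836.
R_4 − M_4 ≈ 57.1045.

57.1045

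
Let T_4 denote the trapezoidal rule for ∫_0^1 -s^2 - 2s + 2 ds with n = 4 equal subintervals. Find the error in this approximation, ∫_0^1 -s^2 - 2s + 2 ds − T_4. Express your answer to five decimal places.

Exact integral: ∫_0^1 f(s) ds ≈ 0.6666667.
T_4 = 0.65625.
Error ≈ 0.6666667 − 0.65625 ≈ 0.01042.

0.01042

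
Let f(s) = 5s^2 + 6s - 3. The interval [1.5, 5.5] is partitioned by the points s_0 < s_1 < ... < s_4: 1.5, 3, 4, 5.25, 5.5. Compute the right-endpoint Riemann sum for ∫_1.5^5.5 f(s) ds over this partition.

444.203125

Subinterval widths: 1.5, 1, 1.25, 0.25.
Right endpoints: 3, 4, 5.25, 5.5.
f(3) = 60, f(4) = 101, f(5.25) = 166.3125, f(5.5) = 181.25.
Sum = Σ Δs_i · f(s_i).
Sum = 444.203125.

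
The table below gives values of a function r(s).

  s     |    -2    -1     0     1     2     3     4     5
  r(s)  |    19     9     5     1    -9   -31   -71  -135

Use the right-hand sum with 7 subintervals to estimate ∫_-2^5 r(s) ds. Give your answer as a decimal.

Δs = 1.
Sum = 1·[9 + 5 + 1 + (-9) + (-31) + (-71) + (-135)] = -231.

-231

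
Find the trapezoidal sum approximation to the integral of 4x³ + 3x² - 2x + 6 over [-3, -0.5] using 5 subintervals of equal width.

Δx = (-0.5 − (-3))/5 = 0.5.
f(-3) = -69, f(-2.5) = -32.75, f(-2) = -10, f(-1.5) = 2.25, f(-1) = 7, f(-0.5) = 7.25.
T_5 = (Δx/2)·[f(x_0) + 2f(x_1) + ... + 2f(x_{4}) + f(x_5)].
Sum = -32.1875.

-32.1875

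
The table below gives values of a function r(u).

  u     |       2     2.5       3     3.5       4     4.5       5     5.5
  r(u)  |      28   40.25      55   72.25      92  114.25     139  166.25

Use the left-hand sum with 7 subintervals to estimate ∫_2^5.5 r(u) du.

Δu = 0.5.
Sum = 0.5·[28 + 40.25 + 55 + 72.25 + 92 + 114.25 + 139] = 270.375.

270.375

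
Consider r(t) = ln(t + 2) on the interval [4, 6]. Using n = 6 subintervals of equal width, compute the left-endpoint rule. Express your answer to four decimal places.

Δt = (6 − 4)/6 = 1/3.
Left endpoints: 4, 13/3, 14/3, 5, 16/3, 17/3.
r(4) ≈ 1.7918, r(13/3) ≈ 1.8458, r(14/3) ≈ 1.8971, r(5) ≈ 1.9459, r(16/3) ≈ 1.9924, r(17/3) ≈ 2.0369.
Sum = Δt · [r(4) + r(13/3) + r(14/3) + ...].
Sum ≈ 3.8366.

3.8366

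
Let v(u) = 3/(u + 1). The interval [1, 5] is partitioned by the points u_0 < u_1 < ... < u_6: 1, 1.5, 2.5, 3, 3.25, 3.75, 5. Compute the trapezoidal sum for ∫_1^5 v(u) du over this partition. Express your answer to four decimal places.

Subinterval widths: 0.5, 1, 0.5, 0.25, 0.5, 1.25.
v(1) = 1.5, v(1.5) = 1.2, v(2.5) = 6/7, v(3) = 0.75, v(3.25) = 12/17, v(3.75) = 12/19, v(5) = 0.5.
On each subinterval the trapezoid contributes (Δu_i/2)·[v(u_{i-1}) + v(u_i)].
Sum ≈ 3.3289.

3.3289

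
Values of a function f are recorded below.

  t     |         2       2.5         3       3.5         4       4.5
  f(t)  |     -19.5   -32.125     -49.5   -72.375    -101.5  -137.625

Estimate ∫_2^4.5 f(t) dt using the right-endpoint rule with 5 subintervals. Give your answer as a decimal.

-196.5625

Δt = 0.5.
Sum = 0.5·[(-32.125) + (-49.5) + (-72.375) + (-101.5) + (-137.625)] = -196.5625.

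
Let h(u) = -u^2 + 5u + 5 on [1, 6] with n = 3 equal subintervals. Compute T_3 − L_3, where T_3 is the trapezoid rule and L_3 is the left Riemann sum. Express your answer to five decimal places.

T_3 ≈ 38.5185185.
L_3 ≈ 46.8518519.
T_3 − L_3 ≈ -8.33333.

-8.33333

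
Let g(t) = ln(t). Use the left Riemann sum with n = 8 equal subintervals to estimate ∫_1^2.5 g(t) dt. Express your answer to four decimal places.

0.7031

Δt = (2.5 − 1)/8 = 0.1875.
Left endpoints: 1, 1.1875, 1.375, 1.5625, 1.75, 1.9375, 2.125, 2.3125.
g(1) ≈ 0.0000, g(1.1875) ≈ 0.1719, g(1.375) ≈ 0.3185, g(1.5625) ≈ 0.4463, g(1.75) ≈ 0.5596, g(1.9375) ≈ 0.6614, g(2.125) ≈ 0.7538, g(2.3125) ≈ 0.8383.
Sum = Δt · [g(1) + g(1.1875) + g(1.375) + ...].
Sum ≈ 0.7031.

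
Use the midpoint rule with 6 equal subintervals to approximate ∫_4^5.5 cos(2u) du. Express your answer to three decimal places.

-1.005

Δu = (5.5 − 4)/6 = 0.25.
Midpoints: 4.125, 4.375, 4.625, 4.875, 5.125, 5.375.
f(4.125) ≈ -0.386, f(4.375) ≈ -0.781, f(4.625) ≈ -0.985, f(4.875) ≈ -0.948, f(5.125) ≈ -0.678, f(5.375) ≈ -0.243.
Sum = Δu · [f(4.125) + f(4.375) + f(4.625) + ...].
Sum ≈ -1.005.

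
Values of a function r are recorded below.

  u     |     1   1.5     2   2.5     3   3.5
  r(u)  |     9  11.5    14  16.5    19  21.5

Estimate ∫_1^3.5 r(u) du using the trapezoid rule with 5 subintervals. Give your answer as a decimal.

38.125

Δu = 0.5.
T_5 = (0.5/2)·[9 + 2·11.5 + 2·14 + 2·16.5 + 2·19 + 21.5] = 38.125.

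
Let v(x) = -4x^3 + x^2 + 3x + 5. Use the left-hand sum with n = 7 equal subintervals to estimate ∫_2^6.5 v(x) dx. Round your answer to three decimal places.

Δx = (6.5 − 2)/7 = 9/14.
Left endpoints: 2, 37/14, 23/7, 55/14, 32/7, 73/14, 41/7.
v(2) = -17, v(37/14) = -73985/1372, v(23/7) = -39869/343, v(55/14) = -288545/1372, v(32/7) = -117485/343, v(73/14) = -712409/1372, v(41/7) = -256175/343.
Sum = Δx · [v(2) + v(37/14) + v(23/7) + ...].
Sum ≈ -1289.640.

-1289.640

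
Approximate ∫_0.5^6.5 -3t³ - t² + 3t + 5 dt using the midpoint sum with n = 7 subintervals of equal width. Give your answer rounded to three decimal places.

Δt = (6.5 − 0.5)/7 = 6/7.
Midpoints: 13/14, 25/14, 37/14, 3.5, 61/14, 73/14, 85/14.
f(13/14) = 12407/2744, f(25/14) = -27205/2744, f(37/14) = -135649/2744, f(3.5) = -125.375, f(61/14) = -683449/2744, f(73/14) = -1185013/2744, f(85/14) = -1879825/2744.
Sum = Δt · [f(13/14) + f(25/14) + f(37/14) + ...].
Sum ≈ -1325.311.

-1325.311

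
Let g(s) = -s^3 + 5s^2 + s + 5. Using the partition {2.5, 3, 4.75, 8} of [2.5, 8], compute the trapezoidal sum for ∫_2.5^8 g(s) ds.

-217.3671875

Subinterval widths: 0.5, 1.75, 3.25.
g(2.5) = 23.125, g(3) = 26, g(4.75) = 15.390625, g(8) = -179.
On each subinterval the trapezoid contributes (Δs_i/2)·[g(s_{i-1}) + g(s_i)].
Sum = -217.3671875.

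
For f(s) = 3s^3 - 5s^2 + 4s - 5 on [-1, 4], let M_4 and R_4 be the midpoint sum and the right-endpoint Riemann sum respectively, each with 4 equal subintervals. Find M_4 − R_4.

M_4 = 82.3828125.
R_4 = 186.484375.
M_4 − R_4 = -104.1015625.

-104.1015625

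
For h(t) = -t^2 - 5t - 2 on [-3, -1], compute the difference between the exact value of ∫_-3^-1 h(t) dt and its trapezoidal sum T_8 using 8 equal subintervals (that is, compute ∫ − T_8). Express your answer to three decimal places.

0.021

Exact integral: ∫_-3^-1 h(t) dt ≈ 7.33333.
T_8 = 7.3125.
Error ≈ 7.33333 − 7.3125 ≈ 0.021.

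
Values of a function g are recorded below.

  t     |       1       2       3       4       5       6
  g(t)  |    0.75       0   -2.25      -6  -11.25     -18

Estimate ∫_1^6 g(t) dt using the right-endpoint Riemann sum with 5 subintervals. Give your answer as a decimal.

Δt = 1.
Sum = 1·[0 + (-2.25) + (-6) + (-11.25) + (-18)] = -37.5.

-37.5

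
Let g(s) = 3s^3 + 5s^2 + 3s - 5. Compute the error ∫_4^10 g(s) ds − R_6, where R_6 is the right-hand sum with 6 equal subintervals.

Exact integral: ∫_4^10 g(s) ds = 8964.
R_6 = 10655.
Error = 8964 − 10655 = -1691.

-1691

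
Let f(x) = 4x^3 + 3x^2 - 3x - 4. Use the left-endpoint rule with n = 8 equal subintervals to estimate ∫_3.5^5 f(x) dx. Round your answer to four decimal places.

Δx = (5 − 3.5)/8 = 0.1875.
Left endpoints: 3.5, 3.6875, 3.875, 4.0625, 4.25, 4.4375, 4.625, 4.8125.
f(3.5) = 193.75, f(3.6875) = 231727/1024, f(3.875) = 262.1640625, f(4.0625) = 308749/1024, f(4.25) = 344.5, f(4.4375) = 400675/1024, f(4.625) = 442.0234375, f(4.8125) = 508801/1024.
Sum = Δx · [f(3.5) + f(3.6875) + f(3.875) + ...].
Sum ≈ 498.4512.

498.4512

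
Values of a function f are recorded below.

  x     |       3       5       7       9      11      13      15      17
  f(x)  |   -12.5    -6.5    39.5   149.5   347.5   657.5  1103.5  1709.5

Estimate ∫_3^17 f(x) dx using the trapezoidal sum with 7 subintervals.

Δx = 2.
T_7 = (2/2)·[(-12.5) + 2·(-6.5) + 2·39.5 + 2·149.5 + 2·347.5 + 2·657.5 + 2·1103.5 + 1709.5] = 6279.

6279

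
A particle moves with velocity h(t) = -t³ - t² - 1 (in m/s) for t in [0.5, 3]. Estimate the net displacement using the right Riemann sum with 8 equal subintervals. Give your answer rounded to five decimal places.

Δt = (3 − 0.5)/8 = 0.3125.
Right endpoints: 0.8125, 1.125, 1.4375, 1.75, 2.0625, 2.375, 2.6875, 3.
h(0.8125) = -8997/4096, h(1.125) = -1889/512, h(1.4375) = -24727/4096, h(1.75) = -9.421875, h(2.0625) = -57457/4096, h(2.375) = -10259/512, h(2.6875) = -113187/4096, h(3) = -37.
Sum = Δt · [h(0.8125) + h(1.125) + h(1.4375) + ...].
Sum ≈ -37.51343.

-37.51343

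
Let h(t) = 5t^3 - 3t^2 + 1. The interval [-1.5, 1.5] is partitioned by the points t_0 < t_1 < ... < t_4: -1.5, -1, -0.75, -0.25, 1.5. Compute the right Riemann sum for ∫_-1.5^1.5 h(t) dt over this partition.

15.63671875

Subinterval widths: 0.5, 0.25, 0.5, 1.75.
Right endpoints: -1, -0.75, -0.25, 1.5.
h(-1) = -7, h(-0.75) = -2.796875, h(-0.25) = 0.734375, h(1.5) = 11.125.
Sum = Σ Δt_i · h(t_i).
Sum = 15.63671875.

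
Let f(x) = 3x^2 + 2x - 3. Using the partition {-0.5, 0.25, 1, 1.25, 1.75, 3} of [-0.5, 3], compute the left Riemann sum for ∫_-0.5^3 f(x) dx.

Subinterval widths: 0.75, 0.75, 0.25, 0.5, 1.25.
Left endpoints: -0.5, 0.25, 1, 1.25, 1.75.
f(-0.5) = -3.25, f(0.25) = -2.3125, f(1) = 2, f(1.25) = 4.1875, f(1.75) = 9.6875.
Sum = Σ Δx_i · f(x_i).
Sum = 10.53125.

10.53125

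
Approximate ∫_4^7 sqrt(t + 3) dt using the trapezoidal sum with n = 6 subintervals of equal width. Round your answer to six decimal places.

8.734369

Δt = (7 − 4)/6 = 0.5.
f(4) ≈ 2.645751, f(4.5) ≈ 2.738613, f(5) ≈ 2.828427, f(5.5) ≈ 2.915476, f(6) ≈ 3.000000, f(6.5) ≈ 3.082207, f(7) ≈ 3.162278.
T_6 = (Δt/2)·[f(t_0) + 2f(t_1) + ... + 2f(t_{5}) + f(t_6)].
Sum ≈ 8.734369.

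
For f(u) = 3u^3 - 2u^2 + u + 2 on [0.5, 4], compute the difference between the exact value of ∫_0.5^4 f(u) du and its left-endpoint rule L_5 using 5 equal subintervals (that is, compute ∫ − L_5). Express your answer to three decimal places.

Exact integral: ∫_0.5^4 f(u) du ≈ 164.24479.
L_5 = 112.1925.
Error ≈ 164.24479 − 112.1925 ≈ 52.052.

52.052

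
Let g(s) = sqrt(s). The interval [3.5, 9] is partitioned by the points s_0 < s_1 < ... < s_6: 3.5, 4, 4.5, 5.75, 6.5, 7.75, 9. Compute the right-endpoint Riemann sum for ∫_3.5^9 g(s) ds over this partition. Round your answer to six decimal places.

14.200040

Subinterval widths: 0.5, 0.5, 1.25, 0.75, 1.25, 1.25.
Right endpoints: 4, 4.5, 5.75, 6.5, 7.75, 9.
g(4) ≈ 2.000000, g(4.5) ≈ 2.121320, g(5.75) ≈ 2.397916, g(6.5) ≈ 2.549510, g(7.75) ≈ 2.783882, g(9) ≈ 3.000000.
Sum = Σ Δs_i · g(s_i).
Sum ≈ 14.200040.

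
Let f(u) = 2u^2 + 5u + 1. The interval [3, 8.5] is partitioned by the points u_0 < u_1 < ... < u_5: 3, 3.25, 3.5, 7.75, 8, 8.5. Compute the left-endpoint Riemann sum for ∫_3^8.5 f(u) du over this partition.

325.3125

Subinterval widths: 0.25, 0.25, 4.25, 0.25, 0.5.
Left endpoints: 3, 3.25, 3.5, 7.75, 8.
f(3) = 34, f(3.25) = 38.375, f(3.5) = 43, f(7.75) = 159.875, f(8) = 169.
Sum = Σ Δu_i · f(u_i).
Sum = 325.3125.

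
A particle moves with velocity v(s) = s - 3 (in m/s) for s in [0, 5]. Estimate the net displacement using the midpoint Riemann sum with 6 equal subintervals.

-2.5

Δs = (5 − 0)/6 = 5/6.
Midpoints: 5/12, 1.25, 25/12, 35/12, 3.75, 55/12.
v(5/12) = -31/12, v(1.25) = -1.75, v(25/12) = -11/12, v(35/12) = -1/12, v(3.75) = 0.75, v(55/12) = 19/12.
Sum = Δs · [v(5/12) + v(1.25) + v(25/12) + ...].
Sum = -2.5.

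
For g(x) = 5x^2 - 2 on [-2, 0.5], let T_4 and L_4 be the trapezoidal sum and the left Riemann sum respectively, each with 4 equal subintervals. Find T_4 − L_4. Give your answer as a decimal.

T_4 = 9.35546875.
L_4 = 15.21484375.
T_4 − L_4 = -5.859375.

-5.859375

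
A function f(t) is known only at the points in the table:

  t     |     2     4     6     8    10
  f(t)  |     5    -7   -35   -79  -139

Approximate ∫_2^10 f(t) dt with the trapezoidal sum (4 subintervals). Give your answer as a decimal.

-376

Δt = 2.
T_4 = (2/2)·[5 + 2·(-7) + 2·(-35) + 2·(-79) + (-139)] = -376.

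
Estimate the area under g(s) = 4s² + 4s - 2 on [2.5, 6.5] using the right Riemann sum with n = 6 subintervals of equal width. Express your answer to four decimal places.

463.8519

Δs = (6.5 − 2.5)/6 = 2/3.
Right endpoints: 19/6, 23/6, 4.5, 31/6, 35/6, 6.5.
g(19/6) = 457/9, g(23/6) = 649/9, g(4.5) = 97, g(31/6) = 1129/9, g(35/6) = 1417/9, g(6.5) = 193.
Sum = Δs · [g(19/6) + g(23/6) + g(4.5) + ...].
Sum ≈ 463.8519.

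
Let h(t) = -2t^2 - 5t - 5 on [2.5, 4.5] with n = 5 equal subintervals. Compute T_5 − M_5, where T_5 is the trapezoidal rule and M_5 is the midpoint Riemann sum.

-0.16

T_5 = -95.44.
M_5 = -95.28.
T_5 − M_5 = -0.16.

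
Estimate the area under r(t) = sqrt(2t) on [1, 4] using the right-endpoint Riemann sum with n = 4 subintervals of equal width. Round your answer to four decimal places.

7.1136

Δt = (4 − 1)/4 = 0.75.
Right endpoints: 1.75, 2.5, 3.25, 4.
r(1.75) ≈ 1.8708, r(2.5) ≈ 2.2361, r(3.25) ≈ 2.5495, r(4) ≈ 2.8284.
Sum = Δt · [r(1.75) + r(2.5) + r(3.25) + r(4)].
Sum ≈ 7.1136.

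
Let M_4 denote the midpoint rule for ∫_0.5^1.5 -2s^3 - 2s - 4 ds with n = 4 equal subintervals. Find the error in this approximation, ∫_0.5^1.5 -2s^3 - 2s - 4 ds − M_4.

-0.03125

Exact integral: ∫_0.5^1.5 f(s) ds = -8.5.
M_4 = -8.46875.
Error = -8.5 − (-8.46875) = -0.03125.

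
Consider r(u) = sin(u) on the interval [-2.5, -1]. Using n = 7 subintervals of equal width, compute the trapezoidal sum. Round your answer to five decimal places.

Δu = (-1 − (-2.5))/7 = 3/14.
r(-2.5) ≈ -0.59847, r(-16/7) ≈ -0.75515, r(-29/14) ≈ -0.87728, r(-13/7) ≈ -0.95928, r(-23/14) ≈ -0.99740, r(-10/7) ≈ -0.98990, r(-17/14) ≈ -0.93712, r(-1) ≈ -0.84147.
T_7 = (Δu/2)·[r(u_0) + 2r(u_1) + ... + 2r(u_{6}) + r(u_7)].
Sum ≈ -1.33631.

-1.33631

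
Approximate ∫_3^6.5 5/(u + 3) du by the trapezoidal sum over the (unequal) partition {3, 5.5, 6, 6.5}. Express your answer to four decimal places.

Subinterval widths: 2.5, 0.5, 0.5.
f(3) = 5/6, f(5.5) = 10/17, f(6) = 5/9, f(6.5) = 10/19.
On each subinterval the trapezoid contributes (Δu_i/2)·[f(u_{i-1}) + f(u_i)].
Sum ≈ 2.3334.

2.3334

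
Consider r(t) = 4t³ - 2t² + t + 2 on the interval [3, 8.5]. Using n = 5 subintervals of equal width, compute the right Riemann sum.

6089.71

Δt = (8.5 − 3)/5 = 1.1.
Right endpoints: 4.1, 5.2, 6.3, 7.4, 8.5.
r(4.1) = 248.164, r(5.2) = 515.552, r(6.3) = 929.108, r(7.4) = 1520.776, r(8.5) = 2322.5.
Sum = Δt · [r(4.1) + r(5.2) + r(6.3) + r(7.4) + r(8.5)].
Sum = 6089.71.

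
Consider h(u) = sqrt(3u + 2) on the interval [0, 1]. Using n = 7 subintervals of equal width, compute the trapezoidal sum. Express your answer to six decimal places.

1.855319

Δu = (1 − 0)/7 = 1/7.
h(0) ≈ 1.414214, h(1/7) ≈ 1.558387, h(2/7) ≈ 1.690309, h(3/7) ≈ 1.812654, h(4/7) ≈ 1.927248, h(5/7) ≈ 2.035401, h(6/7) ≈ 2.138090, h(1) ≈ 2.236068.
T_7 = (Δu/2)·[h(u_0) + 2h(u_1) + ... + 2h(u_{6}) + h(u_7)].
Sum ≈ 1.855319.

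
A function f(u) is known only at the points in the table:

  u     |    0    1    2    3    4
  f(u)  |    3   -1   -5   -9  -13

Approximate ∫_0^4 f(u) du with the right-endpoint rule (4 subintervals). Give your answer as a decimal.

Δu = 1.
Sum = 1·[(-1) + (-5) + (-9) + (-13)] = -28.

-28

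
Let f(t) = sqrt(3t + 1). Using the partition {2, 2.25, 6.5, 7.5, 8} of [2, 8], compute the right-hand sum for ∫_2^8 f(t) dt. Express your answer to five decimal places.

Subinterval widths: 0.25, 4.25, 1, 0.5.
Right endpoints: 2.25, 6.5, 7.5, 8.
f(2.25) ≈ 2.78388, f(6.5) ≈ 4.52769, f(7.5) ≈ 4.84768, f(8) ≈ 5.00000.
Sum = Σ Δt_i · f(t_i).
Sum ≈ 27.28634.

27.28634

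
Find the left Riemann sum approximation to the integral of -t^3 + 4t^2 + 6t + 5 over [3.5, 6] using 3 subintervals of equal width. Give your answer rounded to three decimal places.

51.435

Δt = (6 − 3.5)/3 = 5/6.
Left endpoints: 3.5, 13/3, 31/6.
f(3.5) = 32.125, f(13/3) = 668/27, f(31/6) = 1049/216.
Sum = Δt · [f(3.5) + f(13/3) + f(31/6)].
Sum ≈ 51.435.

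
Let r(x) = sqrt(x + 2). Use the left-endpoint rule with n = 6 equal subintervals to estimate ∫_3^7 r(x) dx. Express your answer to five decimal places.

10.28969

Δx = (7 − 3)/6 = 2/3.
Left endpoints: 3, 11/3, 13/3, 5, 17/3, 19/3.
r(3) ≈ 2.23607, r(11/3) ≈ 2.38048, r(13/3) ≈ 2.51661, r(5) ≈ 2.64575, r(17/3) ≈ 2.76887, r(19/3) ≈ 2.88675.
Sum = Δx · [r(3) + r(11/3) + r(13/3) + ...].
Sum ≈ 10.28969.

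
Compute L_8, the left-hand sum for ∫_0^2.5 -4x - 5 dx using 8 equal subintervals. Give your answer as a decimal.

-23.4375

Δx = (2.5 − 0)/8 = 0.3125.
Left endpoints: 0, 0.3125, 0.625, 0.9375, 1.25, 1.5625, 1.875, 2.1875.
f(0) = -5, f(0.3125) = -6.25, f(0.625) = -7.5, f(0.9375) = -8.75, f(1.25) = -10, f(1.5625) = -11.25, f(1.875) = -12.5, f(2.1875) = -13.75.
Sum = Δx · [f(0) + f(0.3125) + f(0.625) + ...].
Sum = -23.4375.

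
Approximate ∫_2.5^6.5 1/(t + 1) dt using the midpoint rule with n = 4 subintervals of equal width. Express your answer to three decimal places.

0.760

Δt = (6.5 − 2.5)/4 = 1.
Midpoints: 3, 4, 5, 6.
f(3) = 0.25, f(4) = 0.2, f(5) = 1/6, f(6) = 1/7.
Sum = Δt · [f(3) + f(4) + f(5) + f(6)].
Sum ≈ 0.760.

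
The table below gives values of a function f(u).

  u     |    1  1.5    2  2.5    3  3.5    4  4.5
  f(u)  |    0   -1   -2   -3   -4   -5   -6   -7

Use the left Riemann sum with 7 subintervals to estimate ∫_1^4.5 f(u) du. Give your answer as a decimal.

-10.5

Δu = 0.5.
Sum = 0.5·[0 + (-1) + (-2) + (-3) + (-4) + (-5) + (-6)] = -10.5.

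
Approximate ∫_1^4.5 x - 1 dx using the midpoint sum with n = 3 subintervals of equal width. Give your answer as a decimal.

Δx = (4.5 − 1)/3 = 7/6.
Midpoints: 19/12, 2.75, 47/12.
f(19/12) = 7/12, f(2.75) = 1.75, f(47/12) = 35/12.
Sum = Δx · [f(19/12) + f(2.75) + f(47/12)].
Sum = 6.125.

6.125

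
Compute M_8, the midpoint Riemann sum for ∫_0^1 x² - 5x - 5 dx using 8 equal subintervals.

Δx = (1 − 0)/8 = 0.125.
Midpoints: 0.0625, 0.1875, 0.3125, 0.4375, 0.5625, 0.6875, 0.8125, 0.9375.
f(0.0625) = -5.30859375, f(0.1875) = -5.90234375, f(0.3125) = -6.46484375, f(0.4375) = -6.99609375, f(0.5625) = -7.49609375, f(0.6875) = -7.96484375, f(0.8125) = -8.40234375, f(0.9375) = -8.80859375.
Sum = Δx · [f(0.0625) + f(0.1875) + f(0.3125) + ...].
Sum = -7.16796875.

-7.16796875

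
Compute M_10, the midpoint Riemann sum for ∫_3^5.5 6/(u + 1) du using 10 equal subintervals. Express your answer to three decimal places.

Δu = (5.5 − 3)/10 = 0.25.
Midpoints: 3.125, 3.375, 3.625, 3.875, 4.125, 4.375, 4.625, 4.875, 5.125, 5.375.
f(3.125) = 16/11, f(3.375) = 48/35, f(3.625) = 48/37, f(3.875) = 16/13, f(4.125) = 48/41, f(4.375) = 48/43, f(4.625) = 16/15, f(4.875) = 48/47, f(5.125) = 48/49, f(5.375) = 16/17.
Sum = Δu · [f(3.125) + f(3.375) + f(3.625) + ...].
Sum ≈ 2.912.

2.912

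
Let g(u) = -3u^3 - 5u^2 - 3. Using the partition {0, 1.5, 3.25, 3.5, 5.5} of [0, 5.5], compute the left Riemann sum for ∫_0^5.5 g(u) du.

Subinterval widths: 1.5, 1.75, 0.25, 2.
Left endpoints: 0, 1.5, 3.25, 3.5.
g(0) = -3, g(1.5) = -24.375, g(3.25) = -158.796875, g(3.5) = -192.875.
Sum = Σ Δu_i · g(u_i).
Sum = -472.60546875.

-472.60546875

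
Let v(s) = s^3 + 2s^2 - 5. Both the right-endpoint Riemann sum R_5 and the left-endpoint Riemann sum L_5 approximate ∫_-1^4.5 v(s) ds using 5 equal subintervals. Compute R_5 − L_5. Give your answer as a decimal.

R_5 = 216.0675.
L_5 = 72.38.
R_5 − L_5 = 143.6875.

143.6875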